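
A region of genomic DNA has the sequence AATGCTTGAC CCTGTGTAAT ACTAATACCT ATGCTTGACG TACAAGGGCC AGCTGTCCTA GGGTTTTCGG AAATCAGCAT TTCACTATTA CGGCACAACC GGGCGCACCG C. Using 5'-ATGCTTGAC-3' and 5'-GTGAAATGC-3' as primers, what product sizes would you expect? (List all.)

84 bp, 55 bp

The forward primer ATGCTTGAC matches the top strand at positions 2–10, 31–39.
The reverse primer's reverse complement is GCATTTCAC, matching at positions 77–85.
Each forward site pairs with the reverse site to give a product ending at position 85: sizes 84, 55 bp.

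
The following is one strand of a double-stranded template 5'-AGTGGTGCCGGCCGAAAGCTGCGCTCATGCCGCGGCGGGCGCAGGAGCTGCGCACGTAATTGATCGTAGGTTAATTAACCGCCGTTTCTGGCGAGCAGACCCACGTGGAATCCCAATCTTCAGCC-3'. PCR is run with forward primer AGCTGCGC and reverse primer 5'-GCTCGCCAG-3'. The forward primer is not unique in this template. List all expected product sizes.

The forward primer AGCTGCGC matches the top strand at positions 17–24, 46–53.
The reverse primer's reverse complement is CTGGCGAGC, matching at positions 88–96.
Each forward site pairs with the reverse site to give a product ending at position 96: sizes 80, 51 bp.

80 bp, 51 bp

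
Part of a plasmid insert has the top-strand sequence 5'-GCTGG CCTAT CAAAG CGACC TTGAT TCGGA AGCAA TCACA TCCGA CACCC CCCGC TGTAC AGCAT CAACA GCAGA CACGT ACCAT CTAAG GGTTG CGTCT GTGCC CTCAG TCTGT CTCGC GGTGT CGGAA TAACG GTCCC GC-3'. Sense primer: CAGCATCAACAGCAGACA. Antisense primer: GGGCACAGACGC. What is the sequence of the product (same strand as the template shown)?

5'-CAGCATCAACAGCAGACACGTACCATCTAAGGGTTGCGTCTGTGCCC-3'

Forward primer CAGCATCAACAGCAGACA is found on the top strand at positions 60–77.
Reverse complement of the reverse primer: GCGTCTGTGCCC. This occurs on the top strand at positions 95–106.
The product is the template from position 60 through 106 (47 bp).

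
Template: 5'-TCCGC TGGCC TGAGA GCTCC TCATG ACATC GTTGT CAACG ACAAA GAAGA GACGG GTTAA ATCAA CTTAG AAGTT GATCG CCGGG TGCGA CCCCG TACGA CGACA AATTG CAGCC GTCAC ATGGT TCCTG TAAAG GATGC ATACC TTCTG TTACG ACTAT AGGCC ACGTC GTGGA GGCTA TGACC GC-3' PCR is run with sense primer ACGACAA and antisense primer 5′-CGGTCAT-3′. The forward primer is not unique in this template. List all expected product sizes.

149 bp, 87 bp

The forward primer ACGACAA matches the top strand at positions 38–44, 100–106.
The reverse primer's reverse complement is ATGACCG, matching at positions 180–186.
Each forward site pairs with the reverse site to give a product ending at position 186: sizes 149, 87 bp.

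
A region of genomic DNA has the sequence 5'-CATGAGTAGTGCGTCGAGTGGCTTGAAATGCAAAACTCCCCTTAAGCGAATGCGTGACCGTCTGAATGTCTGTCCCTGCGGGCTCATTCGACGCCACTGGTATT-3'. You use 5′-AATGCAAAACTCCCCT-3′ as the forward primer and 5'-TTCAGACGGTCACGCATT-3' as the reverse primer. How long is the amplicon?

40 bp

Forward primer AATGCAAAACTCCCCT is found on the top strand at positions 27–42.
Reverse complement of the reverse primer: AATGCGTGACCGTCTGAA. This occurs on the top strand at positions 49–66.
Amplicon spans positions 27–66: 40 bp.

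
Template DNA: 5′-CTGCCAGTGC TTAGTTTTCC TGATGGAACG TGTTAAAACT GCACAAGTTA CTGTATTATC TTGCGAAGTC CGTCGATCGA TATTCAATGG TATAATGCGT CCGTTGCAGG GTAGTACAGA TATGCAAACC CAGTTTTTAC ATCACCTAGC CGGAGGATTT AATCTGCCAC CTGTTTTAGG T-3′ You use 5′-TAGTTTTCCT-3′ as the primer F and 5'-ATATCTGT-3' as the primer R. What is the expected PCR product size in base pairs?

The forward primer matches the template at positions 12–21.
The reverse primer's reverse complement is ACAGATAT, which matches the template at positions 116–123.
Product length = (reverse-primer end) − (forward-primer start) + 1 = 123 − 12 + 1 = 112 bp.

112 bp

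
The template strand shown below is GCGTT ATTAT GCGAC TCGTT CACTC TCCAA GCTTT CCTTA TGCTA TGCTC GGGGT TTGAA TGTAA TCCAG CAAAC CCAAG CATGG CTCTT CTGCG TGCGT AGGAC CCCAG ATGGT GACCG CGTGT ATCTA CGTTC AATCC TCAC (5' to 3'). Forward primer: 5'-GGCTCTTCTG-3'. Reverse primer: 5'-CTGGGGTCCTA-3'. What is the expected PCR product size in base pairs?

Scanning the template, GGCTCTTCTG occurs at positions 84–93; this primer anneals to the bottom strand there with its 3' end pointing downstream.
Reverse complement of the reverse primer: TAGGACCCCAG. This occurs on the top strand at positions 100–110.
Amplicon spans positions 84–110: 27 bp.

27 bp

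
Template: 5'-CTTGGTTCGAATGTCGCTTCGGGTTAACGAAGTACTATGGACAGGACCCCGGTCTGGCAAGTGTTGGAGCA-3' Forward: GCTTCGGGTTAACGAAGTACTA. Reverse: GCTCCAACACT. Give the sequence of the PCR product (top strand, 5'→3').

5'-GCTTCGGGTTAACGAAGTACTATGGACAGGACCCCGGTCTGGCAAGTGTTGGAGC-3'

The forward primer matches the template at positions 16–37.
Reverse complement of the reverse primer: AGTGTTGGAGC. This occurs on the top strand at positions 60–70.
The product is the template from position 16 through 70 (55 bp).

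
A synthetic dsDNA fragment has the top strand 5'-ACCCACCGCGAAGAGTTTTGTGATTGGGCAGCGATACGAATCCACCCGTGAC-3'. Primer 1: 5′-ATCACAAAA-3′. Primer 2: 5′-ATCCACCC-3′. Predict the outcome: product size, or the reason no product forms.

Primer 1 (ATCACAAAA) has reverse complement TTTTGTGAT, which matches the top strand at positions 16–24; primer 1 anneals to the top strand there with its 3' end pointing upstream toward position 16.
Primer 2 (ATCCACCC) matches the top strand directly at positions 40–47; it anneals to the bottom strand with its 3' end pointing downstream toward position 47.
The 3' ends diverge (primer 1 extends toward position 1, primer 2 toward position 52), so the primers never converge on a shared product.

No product — the primers' 3' ends point away from each other.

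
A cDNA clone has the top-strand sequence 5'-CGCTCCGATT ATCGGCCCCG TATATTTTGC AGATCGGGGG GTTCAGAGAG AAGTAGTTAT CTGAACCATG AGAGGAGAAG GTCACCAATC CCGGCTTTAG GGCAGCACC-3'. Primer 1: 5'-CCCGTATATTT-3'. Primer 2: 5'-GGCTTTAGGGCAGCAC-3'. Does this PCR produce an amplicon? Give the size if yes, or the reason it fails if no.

Primer 1 (CCCGTATATTT) matches the top strand at positions 17–27 (3' end points downstream).
Primer 2 (GGCTTTAGGGCAGCAC) also matches the top strand directly, at positions 93–108 — its reverse complement GTGCTGCCCTAAAGCC is not present.
Both primers anneal to the bottom strand with 3' ends pointing the same way, so neither can prime synthesis back toward the other.

No product — both primers anneal to the same strand and extend in the same direction.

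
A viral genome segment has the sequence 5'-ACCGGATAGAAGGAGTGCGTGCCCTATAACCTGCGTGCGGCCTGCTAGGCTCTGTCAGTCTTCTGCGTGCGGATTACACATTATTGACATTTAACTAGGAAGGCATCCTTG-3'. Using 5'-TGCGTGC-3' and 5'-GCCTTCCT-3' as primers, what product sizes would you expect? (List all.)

The forward primer TGCGTGC matches the top strand at positions 16–22, 32–38, 64–70.
The reverse primer's reverse complement is AGGAAGGC, matching at positions 97–104.
Each forward site pairs with the reverse site to give a product ending at position 104: sizes 89, 73, 41 bp.

89 bp, 73 bp, 41 bp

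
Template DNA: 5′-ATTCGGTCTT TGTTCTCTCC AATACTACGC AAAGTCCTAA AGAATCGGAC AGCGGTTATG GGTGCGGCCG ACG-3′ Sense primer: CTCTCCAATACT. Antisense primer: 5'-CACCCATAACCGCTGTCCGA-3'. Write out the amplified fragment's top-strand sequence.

Scanning the template, CTCTCCAATACT occurs at positions 15–26; this primer anneals to the bottom strand there with its 3' end pointing downstream.
Taking the reverse complement of CACCCATAACCGCTGTCCGA gives TCGGACAGCGGTTATGGGTG, found at positions 45–64 on the template; the primer anneals here to the top strand with its 3' end pointing upstream.
The product is the template from position 15 through 64 (50 bp).

5'-CTCTCCAATACTACGCAAAGTCCTAAAGAATCGGACAGCGGTTATGGGTG-3'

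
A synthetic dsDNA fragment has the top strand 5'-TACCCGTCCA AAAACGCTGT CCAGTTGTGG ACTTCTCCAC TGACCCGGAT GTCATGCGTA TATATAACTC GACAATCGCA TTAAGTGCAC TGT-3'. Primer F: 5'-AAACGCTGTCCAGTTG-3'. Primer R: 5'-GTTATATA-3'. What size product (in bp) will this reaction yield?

Forward primer AAACGCTGTCCAGTTG is found on the top strand at positions 12–27.
The reverse primer's reverse complement is TATATAAC, which matches the template at positions 61–68.
Amplicon spans positions 12–68: 57 bp.

57 bp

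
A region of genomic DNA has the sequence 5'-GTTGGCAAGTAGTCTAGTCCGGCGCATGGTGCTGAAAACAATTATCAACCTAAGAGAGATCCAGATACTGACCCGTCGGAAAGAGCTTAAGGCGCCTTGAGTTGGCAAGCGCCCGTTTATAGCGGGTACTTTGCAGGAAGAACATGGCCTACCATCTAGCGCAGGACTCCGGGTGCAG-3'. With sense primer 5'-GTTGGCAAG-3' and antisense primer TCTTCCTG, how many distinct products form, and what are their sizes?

Two products: 141 bp, 41 bp

The forward primer GTTGGCAAG matches the top strand at positions 1–9, 101–109.
The reverse primer's reverse complement is CAGGAAGA, matching at positions 134–141.
Each forward site pairs with the reverse site to give a product ending at position 141: sizes 141, 41 bp.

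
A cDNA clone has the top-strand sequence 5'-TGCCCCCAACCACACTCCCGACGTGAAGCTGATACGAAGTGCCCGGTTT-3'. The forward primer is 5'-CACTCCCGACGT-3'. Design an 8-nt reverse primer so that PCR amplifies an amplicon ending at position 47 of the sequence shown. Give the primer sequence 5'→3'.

5'-ACCGGGCA-3'

The forward primer binds at positions 13–24; the product's 3' end on the top strand is position 47.
The reverse primer anneals to the top strand over positions 40–47, i.e. to TGCCCGGT.
Its sequence written 5'→3' is the reverse complement: ACCGGGCA.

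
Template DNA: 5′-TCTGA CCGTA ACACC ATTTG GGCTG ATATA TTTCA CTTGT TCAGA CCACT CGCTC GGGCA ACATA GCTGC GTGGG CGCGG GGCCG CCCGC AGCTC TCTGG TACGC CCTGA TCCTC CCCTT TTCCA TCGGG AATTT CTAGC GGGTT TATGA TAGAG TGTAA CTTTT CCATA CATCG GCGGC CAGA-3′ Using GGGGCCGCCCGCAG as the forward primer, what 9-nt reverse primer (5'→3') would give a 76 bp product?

5'-TCTATCATA-3'

The forward primer binds at positions 79–92, so a 76 bp product ends at position 79 + 76 − 1 = 154.
The reverse primer anneals to the top strand over positions 146–154, i.e. to TATGATAGA.
Its sequence written 5'→3' is the reverse complement: TCTATCATA.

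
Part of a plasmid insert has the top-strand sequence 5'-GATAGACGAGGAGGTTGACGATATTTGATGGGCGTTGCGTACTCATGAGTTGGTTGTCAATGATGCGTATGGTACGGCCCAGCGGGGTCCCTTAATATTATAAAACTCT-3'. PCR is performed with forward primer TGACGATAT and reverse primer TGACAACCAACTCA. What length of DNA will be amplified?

44 bp

Scanning the template, TGACGATAT occurs at positions 16–24; this primer anneals to the bottom strand there with its 3' end pointing downstream.
The reverse primer's reverse complement is TGAGTTGGTTGTCA, which matches the template at positions 46–59.
Product length = (reverse-primer end) − (forward-primer start) + 1 = 59 − 16 + 1 = 44 bp.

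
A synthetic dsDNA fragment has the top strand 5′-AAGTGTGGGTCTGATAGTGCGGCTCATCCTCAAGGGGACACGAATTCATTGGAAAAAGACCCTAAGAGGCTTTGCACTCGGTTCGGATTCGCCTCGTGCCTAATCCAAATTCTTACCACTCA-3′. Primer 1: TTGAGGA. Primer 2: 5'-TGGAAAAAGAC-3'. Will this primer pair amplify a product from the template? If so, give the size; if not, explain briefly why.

No product — the primers' 3' ends point away from each other.

Primer 1 (TTGAGGA) has reverse complement TCCTCAA, which matches the top strand at positions 27–33; primer 1 anneals to the top strand there with its 3' end pointing upstream toward position 27.
Primer 2 (TGGAAAAAGAC) matches the top strand directly at positions 50–60; it anneals to the bottom strand with its 3' end pointing downstream toward position 60.
The 3' ends diverge (primer 1 extends toward position 1, primer 2 toward position 122), so the primers never converge on a shared product.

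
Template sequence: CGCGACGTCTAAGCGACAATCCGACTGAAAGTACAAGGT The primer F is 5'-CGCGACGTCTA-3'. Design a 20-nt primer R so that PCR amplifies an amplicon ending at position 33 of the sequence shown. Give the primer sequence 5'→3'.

5'-TACTTTCAGTCGGATTGTCG-3'

The forward primer binds at positions 1–11; the product's 3' end on the top strand is position 33.
The reverse primer anneals to the top strand over positions 14–33, i.e. to CGACAATCCGACTGAAAGTA.
Its sequence written 5'→3' is the reverse complement: TACTTTCAGTCGGATTGTCG.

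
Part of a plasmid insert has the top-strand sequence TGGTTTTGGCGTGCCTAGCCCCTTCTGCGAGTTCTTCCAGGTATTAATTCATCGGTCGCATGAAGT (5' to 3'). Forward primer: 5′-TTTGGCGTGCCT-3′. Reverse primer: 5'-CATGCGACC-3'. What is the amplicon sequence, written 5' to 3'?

5'-TTTGGCGTGCCTAGCCCCTTCTGCGAGTTCTTCCAGGTATTAATTCATCGGTCGCATG-3'

Scanning the template, TTTGGCGTGCCT occurs at positions 5–16; this primer anneals to the bottom strand there with its 3' end pointing downstream.
The reverse primer's reverse complement is GGTCGCATG, which matches the template at positions 54–62.
The product is the template from position 5 through 62 (58 bp).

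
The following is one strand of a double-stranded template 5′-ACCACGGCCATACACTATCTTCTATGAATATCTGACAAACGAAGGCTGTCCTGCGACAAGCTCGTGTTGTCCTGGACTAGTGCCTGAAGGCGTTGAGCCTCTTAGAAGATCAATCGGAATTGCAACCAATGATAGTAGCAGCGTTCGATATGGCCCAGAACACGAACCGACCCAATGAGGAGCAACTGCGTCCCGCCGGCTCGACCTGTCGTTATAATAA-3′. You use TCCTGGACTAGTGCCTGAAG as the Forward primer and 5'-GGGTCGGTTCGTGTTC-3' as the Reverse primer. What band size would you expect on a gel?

104 bp

Scanning the template, TCCTGGACTAGTGCCTGAAG occurs at positions 70–89; this primer anneals to the bottom strand there with its 3' end pointing downstream.
The reverse primer's reverse complement is GAACACGAACCGACCC, which matches the template at positions 158–173.
Product length = (reverse-primer end) − (forward-primer start) + 1 = 173 − 70 + 1 = 104 bp.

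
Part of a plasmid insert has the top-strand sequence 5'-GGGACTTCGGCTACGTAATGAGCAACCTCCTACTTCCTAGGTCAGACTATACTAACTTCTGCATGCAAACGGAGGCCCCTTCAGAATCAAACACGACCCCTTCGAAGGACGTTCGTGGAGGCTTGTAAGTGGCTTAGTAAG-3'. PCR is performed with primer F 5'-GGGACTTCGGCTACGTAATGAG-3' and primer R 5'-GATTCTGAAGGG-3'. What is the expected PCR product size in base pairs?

88 bp

Forward primer GGGACTTCGGCTACGTAATGAG is found on the top strand at positions 1–22.
Taking the reverse complement of GATTCTGAAGGG gives CCCTTCAGAATC, found at positions 77–88 on the template; the primer anneals here to the top strand with its 3' end pointing upstream.
The product runs from position 1 to position 88, so its length is 88 − 1 + 1 = 88 bp.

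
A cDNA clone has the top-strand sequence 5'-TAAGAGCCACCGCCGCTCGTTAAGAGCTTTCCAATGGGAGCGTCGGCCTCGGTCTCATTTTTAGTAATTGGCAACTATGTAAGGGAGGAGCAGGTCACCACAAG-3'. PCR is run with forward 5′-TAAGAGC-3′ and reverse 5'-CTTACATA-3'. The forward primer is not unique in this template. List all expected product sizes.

The forward primer TAAGAGC matches the top strand at positions 1–7, 21–27.
The reverse primer's reverse complement is TATGTAAG, matching at positions 76–83.
Each forward site pairs with the reverse site to give a product ending at position 83: sizes 83, 63 bp.

83 bp, 63 bp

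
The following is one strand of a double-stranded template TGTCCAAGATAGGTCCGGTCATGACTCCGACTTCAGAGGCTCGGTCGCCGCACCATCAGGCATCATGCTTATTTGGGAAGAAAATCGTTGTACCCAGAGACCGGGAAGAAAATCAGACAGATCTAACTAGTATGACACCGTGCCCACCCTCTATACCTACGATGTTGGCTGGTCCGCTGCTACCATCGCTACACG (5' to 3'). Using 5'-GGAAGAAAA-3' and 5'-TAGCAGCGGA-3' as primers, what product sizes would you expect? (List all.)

107 bp, 79 bp

The forward primer GGAAGAAAA matches the top strand at positions 76–84, 104–112.
The reverse primer's reverse complement is TCCGCTGCTA, matching at positions 173–182.
Each forward site pairs with the reverse site to give a product ending at position 182: sizes 107, 79 bp.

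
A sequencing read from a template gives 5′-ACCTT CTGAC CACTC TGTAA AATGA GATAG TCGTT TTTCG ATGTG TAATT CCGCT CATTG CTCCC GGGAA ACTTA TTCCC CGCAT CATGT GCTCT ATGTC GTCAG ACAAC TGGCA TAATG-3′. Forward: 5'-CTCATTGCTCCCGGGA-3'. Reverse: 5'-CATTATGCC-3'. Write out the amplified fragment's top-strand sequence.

5'-CTCATTGCTCCCGGGAAACTTATTCCCCGCATCATGTGCTCTATGTCGTCAGACAACTGGCATAATG-3'

Forward primer CTCATTGCTCCCGGGA is found on the top strand at positions 54–69.
Taking the reverse complement of CATTATGCC gives GGCATAATG, found at positions 112–120 on the template; the primer anneals here to the top strand with its 3' end pointing upstream.
The product is the template from position 54 through 120 (67 bp).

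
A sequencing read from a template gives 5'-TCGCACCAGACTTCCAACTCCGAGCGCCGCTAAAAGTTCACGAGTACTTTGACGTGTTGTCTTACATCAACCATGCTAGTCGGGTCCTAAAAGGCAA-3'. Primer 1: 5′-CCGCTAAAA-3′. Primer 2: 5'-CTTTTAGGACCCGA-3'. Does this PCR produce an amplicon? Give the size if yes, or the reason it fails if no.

Primer 1 (CCGCTAAAA) matches the top strand at positions 27–35; it acts as a forward primer.
Primer 2's reverse complement is TCGGGTCCTAAAAG, matching the top strand at positions 80–93; it acts as a reverse primer.
The 3' ends face each other across positions 27–93, giving a 67 bp product.

Yes — a 67 bp product.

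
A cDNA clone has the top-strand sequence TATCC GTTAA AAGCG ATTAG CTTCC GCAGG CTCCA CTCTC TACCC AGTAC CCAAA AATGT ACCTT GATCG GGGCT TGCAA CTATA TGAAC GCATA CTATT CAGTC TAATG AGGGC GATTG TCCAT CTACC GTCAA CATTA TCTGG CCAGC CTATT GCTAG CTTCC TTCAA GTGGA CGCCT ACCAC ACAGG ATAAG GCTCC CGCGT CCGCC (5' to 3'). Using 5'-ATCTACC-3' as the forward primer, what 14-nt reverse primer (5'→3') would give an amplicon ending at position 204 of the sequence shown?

The forward primer binds at positions 124–130; the product's 3' end on the top strand is position 204.
The reverse primer anneals to the top strand over positions 191–204, i.e. to ATAAGGCTCCCGCG.
Its sequence written 5'→3' is the reverse complement: CGCGGGAGCCTTAT.

5'-CGCGGGAGCCTTAT-3'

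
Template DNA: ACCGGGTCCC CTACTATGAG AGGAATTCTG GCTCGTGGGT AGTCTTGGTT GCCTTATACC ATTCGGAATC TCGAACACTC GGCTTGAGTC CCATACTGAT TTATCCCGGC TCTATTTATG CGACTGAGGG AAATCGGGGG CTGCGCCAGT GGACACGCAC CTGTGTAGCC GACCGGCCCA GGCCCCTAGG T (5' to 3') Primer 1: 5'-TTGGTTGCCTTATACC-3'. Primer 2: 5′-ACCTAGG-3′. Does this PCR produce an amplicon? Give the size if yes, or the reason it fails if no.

Yes — a 147 bp product.

Primer 1 (TTGGTTGCCTTATACC) matches the top strand at positions 45–60; it acts as a forward primer.
Primer 2's reverse complement is CCTAGGT, matching the top strand at positions 185–191; it acts as a reverse primer.
The 3' ends face each other across positions 45–191, giving a 147 bp product.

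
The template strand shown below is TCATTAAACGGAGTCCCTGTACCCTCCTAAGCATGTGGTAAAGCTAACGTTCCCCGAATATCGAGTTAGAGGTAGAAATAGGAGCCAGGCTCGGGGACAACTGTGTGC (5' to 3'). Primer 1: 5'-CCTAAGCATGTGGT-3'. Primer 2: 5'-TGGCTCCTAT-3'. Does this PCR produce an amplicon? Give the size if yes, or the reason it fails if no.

Yes — a 62 bp product.

Primer 1 (CCTAAGCATGTGGT) matches the top strand at positions 26–39; it acts as a forward primer.
Primer 2's reverse complement is ATAGGAGCCA, matching the top strand at positions 78–87; it acts as a reverse primer.
The 3' ends face each other across positions 26–87, giving a 62 bp product.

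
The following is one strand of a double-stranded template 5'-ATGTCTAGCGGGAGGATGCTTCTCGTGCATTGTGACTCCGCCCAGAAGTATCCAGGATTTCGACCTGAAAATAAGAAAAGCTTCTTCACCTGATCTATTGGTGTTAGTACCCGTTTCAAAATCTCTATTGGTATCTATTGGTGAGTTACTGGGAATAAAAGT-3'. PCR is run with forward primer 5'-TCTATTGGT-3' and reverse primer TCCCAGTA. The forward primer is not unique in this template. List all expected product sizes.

The forward primer TCTATTGGT matches the top strand at positions 94–102, 124–132, 134–142.
The reverse primer's reverse complement is TACTGGGA, matching at positions 147–154.
Each forward site pairs with the reverse site to give a product ending at position 154: sizes 61, 31, 21 bp.

61 bp, 31 bp, 21 bp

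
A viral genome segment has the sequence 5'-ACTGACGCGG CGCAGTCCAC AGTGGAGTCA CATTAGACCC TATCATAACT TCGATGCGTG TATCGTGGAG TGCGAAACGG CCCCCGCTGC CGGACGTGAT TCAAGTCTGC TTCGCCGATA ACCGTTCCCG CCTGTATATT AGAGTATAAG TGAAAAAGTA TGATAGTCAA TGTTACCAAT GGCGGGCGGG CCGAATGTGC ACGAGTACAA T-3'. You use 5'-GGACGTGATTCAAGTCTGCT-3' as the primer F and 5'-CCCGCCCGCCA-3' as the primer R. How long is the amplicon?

99 bp

Forward primer GGACGTGATTCAAGTCTGCT is found on the top strand at positions 92–111.
Taking the reverse complement of CCCGCCCGCCA gives TGGCGGGCGGG, found at positions 180–190 on the template; the primer anneals here to the top strand with its 3' end pointing upstream.
The product runs from position 92 to position 190, so its length is 190 − 92 + 1 = 99 bp.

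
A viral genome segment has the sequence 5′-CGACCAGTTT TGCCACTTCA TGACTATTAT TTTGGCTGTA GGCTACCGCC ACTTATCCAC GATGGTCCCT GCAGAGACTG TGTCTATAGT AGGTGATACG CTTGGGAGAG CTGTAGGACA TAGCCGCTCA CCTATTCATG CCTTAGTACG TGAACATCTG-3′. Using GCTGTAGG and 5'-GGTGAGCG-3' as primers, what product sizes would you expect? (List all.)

The forward primer GCTGTAGG matches the top strand at positions 35–42, 110–117.
The reverse primer's reverse complement is CGCTCACC, matching at positions 125–132.
Each forward site pairs with the reverse site to give a product ending at position 132: sizes 98, 23 bp.

98 bp, 23 bp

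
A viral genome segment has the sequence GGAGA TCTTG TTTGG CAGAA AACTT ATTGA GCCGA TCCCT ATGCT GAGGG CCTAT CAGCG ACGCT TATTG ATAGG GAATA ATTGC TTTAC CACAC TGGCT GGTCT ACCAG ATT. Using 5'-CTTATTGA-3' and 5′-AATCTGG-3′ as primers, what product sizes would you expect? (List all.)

91 bp, 50 bp

The forward primer CTTATTGA matches the top strand at positions 23–30, 64–71.
The reverse primer's reverse complement is CCAGATT, matching at positions 107–113.
Each forward site pairs with the reverse site to give a product ending at position 113: sizes 91, 50 bp.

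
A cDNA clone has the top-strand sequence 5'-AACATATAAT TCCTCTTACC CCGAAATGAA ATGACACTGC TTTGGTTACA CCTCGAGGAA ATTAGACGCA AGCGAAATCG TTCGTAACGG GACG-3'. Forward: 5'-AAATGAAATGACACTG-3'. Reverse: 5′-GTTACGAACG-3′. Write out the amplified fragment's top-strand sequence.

Scanning the template, AAATGAAATGACACTG occurs at positions 24–39; this primer anneals to the bottom strand there with its 3' end pointing downstream.
Reverse complement of the reverse primer: CGTTCGTAAC. This occurs on the top strand at positions 79–88.
The product is the template from position 24 through 88 (65 bp).

5'-AAATGAAATGACACTGCTTTGGTTACACCTCGAGGAAATTAGACGCAAGCGAAATCGTTCGTAAC-3'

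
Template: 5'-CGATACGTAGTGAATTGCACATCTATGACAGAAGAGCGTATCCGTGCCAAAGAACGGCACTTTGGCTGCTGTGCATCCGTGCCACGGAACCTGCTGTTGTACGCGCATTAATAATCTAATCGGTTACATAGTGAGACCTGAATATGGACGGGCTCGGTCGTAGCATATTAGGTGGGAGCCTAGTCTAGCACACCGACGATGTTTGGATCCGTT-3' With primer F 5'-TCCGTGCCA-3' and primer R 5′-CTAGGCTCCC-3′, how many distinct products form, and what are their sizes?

Two products: 143 bp, 108 bp

The forward primer TCCGTGCCA matches the top strand at positions 41–49, 76–84.
The reverse primer's reverse complement is GGGAGCCTAG, matching at positions 174–183.
Each forward site pairs with the reverse site to give a product ending at position 183: sizes 143, 108 bp.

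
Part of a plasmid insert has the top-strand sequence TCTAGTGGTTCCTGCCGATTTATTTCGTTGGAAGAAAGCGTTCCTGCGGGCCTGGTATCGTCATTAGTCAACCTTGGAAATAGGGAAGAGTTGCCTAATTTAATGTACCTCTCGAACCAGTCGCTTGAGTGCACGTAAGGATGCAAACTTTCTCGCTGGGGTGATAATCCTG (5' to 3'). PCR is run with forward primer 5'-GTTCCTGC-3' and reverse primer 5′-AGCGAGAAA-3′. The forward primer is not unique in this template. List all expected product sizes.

The forward primer GTTCCTGC matches the top strand at positions 8–15, 40–47.
The reverse primer's reverse complement is TTTCTCGCT, matching at positions 149–157.
Each forward site pairs with the reverse site to give a product ending at position 157: sizes 150, 118 bp.

150 bp, 118 bp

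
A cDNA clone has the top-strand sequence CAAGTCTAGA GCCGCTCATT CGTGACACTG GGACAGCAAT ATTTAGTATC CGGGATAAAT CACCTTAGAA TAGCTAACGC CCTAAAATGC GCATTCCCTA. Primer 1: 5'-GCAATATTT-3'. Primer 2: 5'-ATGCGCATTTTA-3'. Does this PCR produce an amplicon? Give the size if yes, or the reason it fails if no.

Primer 1 (GCAATATTT) matches the top strand at positions 36–44; it acts as a forward primer.
Primer 2's reverse complement is TAAAATGCGCAT, matching the top strand at positions 83–94; it acts as a reverse primer.
The 3' ends face each other across positions 36–94, giving a 59 bp product.

Yes — a 59 bp product.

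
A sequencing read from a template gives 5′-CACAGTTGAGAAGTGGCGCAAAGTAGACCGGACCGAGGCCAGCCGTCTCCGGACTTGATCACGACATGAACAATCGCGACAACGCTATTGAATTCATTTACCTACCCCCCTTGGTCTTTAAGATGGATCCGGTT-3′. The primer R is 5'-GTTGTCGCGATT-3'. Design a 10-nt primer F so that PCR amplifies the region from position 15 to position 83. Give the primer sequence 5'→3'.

5'-GGCGCAAAGT-3'

The reverse primer's reverse complement AATCGCGACAAC matches the template at positions 72–83; the product starts at position 15.
The forward primer is identical to the top strand over positions 15–24: GGCGCAAAGT.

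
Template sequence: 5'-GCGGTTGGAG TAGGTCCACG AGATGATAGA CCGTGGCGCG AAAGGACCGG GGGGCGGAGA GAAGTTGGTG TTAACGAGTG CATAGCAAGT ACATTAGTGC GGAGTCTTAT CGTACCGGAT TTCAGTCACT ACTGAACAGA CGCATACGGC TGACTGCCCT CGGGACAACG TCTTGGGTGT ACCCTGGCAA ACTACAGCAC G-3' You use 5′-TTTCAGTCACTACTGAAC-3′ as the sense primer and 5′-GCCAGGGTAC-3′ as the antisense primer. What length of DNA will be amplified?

The forward primer matches the template at positions 120–137.
Taking the reverse complement of GCCAGGGTAC gives GTACCCTGGC, found at positions 179–188 on the template; the primer anneals here to the top strand with its 3' end pointing upstream.
The product runs from position 120 to position 188, so its length is 188 − 120 + 1 = 69 bp.

69 bp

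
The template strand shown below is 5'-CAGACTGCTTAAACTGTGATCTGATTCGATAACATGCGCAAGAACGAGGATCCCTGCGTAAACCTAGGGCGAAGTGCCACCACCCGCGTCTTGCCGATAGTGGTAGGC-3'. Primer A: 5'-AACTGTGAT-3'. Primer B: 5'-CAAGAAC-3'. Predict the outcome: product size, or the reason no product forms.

No product — both primers anneal to the same strand and extend in the same direction.

Primer A (AACTGTGAT) matches the top strand at positions 12–20 (3' end points downstream).
Primer B (CAAGAAC) also matches the top strand directly, at positions 39–45 — its reverse complement GTTCTTG is not present.
Both primers anneal to the bottom strand with 3' ends pointing the same way, so neither can prime synthesis back toward the other.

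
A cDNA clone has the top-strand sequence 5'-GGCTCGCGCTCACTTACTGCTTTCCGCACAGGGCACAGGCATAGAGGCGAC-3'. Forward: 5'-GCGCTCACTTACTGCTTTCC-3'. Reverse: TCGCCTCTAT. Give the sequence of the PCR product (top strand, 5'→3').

Scanning the template, GCGCTCACTTACTGCTTTCC occurs at positions 6–25; this primer anneals to the bottom strand there with its 3' end pointing downstream.
Reverse complement of the reverse primer: ATAGAGGCGA. This occurs on the top strand at positions 41–50.
The product is the template from position 6 through 50 (45 bp).

5'-GCGCTCACTTACTGCTTTCCGCACAGGGCACAGGCATAGAGGCGA-3'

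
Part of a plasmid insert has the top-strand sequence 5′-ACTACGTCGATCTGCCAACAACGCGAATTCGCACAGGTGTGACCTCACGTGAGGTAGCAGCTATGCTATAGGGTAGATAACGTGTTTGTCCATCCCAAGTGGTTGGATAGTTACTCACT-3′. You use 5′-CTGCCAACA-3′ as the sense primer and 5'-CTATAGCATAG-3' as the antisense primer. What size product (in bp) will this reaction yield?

60 bp

Scanning the template, CTGCCAACA occurs at positions 12–20; this primer anneals to the bottom strand there with its 3' end pointing downstream.
Reverse complement of the reverse primer: CTATGCTATAG. This occurs on the top strand at positions 61–71.
The product runs from position 12 to position 71, so its length is 71 − 12 + 1 = 60 bp.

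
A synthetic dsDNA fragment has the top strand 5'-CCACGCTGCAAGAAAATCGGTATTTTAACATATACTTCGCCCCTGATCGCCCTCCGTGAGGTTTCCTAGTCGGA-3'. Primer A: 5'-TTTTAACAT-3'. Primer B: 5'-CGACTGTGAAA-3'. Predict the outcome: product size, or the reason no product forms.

Primer B (CGACTGTGAAA) does not match the top strand, and its reverse complement TTTCACAGTCG does not match either.
With no annealing site for primer B, no amplification occurs.

No product — primer B has no binding site in the template.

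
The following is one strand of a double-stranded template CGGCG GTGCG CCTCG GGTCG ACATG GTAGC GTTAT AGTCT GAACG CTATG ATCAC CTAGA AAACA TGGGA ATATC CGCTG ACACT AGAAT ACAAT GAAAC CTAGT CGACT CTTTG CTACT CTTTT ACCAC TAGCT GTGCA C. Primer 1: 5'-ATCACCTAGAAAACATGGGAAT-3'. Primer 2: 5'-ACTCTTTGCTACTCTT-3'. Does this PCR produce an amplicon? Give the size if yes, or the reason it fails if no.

No product — both primers anneal to the same strand and extend in the same direction.

Primer 1 (ATCACCTAGAAAACATGGGAAT) matches the top strand at positions 51–72 (3' end points downstream).
Primer 2 (ACTCTTTGCTACTCTT) also matches the top strand directly, at positions 108–123 — its reverse complement AAGAGTAGCAAAGAGT is not present.
Both primers anneal to the bottom strand with 3' ends pointing the same way, so neither can prime synthesis back toward the other.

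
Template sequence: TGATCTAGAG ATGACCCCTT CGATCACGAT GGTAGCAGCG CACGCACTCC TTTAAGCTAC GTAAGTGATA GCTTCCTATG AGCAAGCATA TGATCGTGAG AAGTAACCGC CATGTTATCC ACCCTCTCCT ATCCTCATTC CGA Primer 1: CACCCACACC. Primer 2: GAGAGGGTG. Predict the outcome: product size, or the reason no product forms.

No product — primer 1 has no binding site in the template.

Primer 1 (CACCCACACC) does not match the top strand, and its reverse complement GGTGTGGGTG does not match either.
With no annealing site for primer 1, no amplification occurs.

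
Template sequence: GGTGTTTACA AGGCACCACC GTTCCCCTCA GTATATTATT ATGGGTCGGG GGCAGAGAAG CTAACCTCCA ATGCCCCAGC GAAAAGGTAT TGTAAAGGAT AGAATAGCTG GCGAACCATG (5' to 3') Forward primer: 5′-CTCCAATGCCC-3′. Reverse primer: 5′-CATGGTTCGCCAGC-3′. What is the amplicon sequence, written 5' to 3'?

5'-CTCCAATGCCCCAGCGAAAAGGTATTGTAAAGGATAGAATAGCTGGCGAACCATG-3'

Scanning the template, CTCCAATGCCC occurs at positions 66–76; this primer anneals to the bottom strand there with its 3' end pointing downstream.
Reverse complement of the reverse primer: GCTGGCGAACCATG. This occurs on the top strand at positions 107–120.
The product is the template from position 66 through 120 (55 bp).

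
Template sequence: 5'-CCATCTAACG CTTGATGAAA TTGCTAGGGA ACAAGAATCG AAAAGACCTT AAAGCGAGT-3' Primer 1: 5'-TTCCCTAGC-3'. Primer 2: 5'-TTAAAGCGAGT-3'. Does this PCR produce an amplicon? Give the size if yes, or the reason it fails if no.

Primer 1 (TTCCCTAGC) has reverse complement GCTAGGGAA, which matches the top strand at positions 23–31; primer 1 anneals to the top strand there with its 3' end pointing upstream toward position 23.
Primer 2 (TTAAAGCGAGT) matches the top strand directly at positions 49–59; it anneals to the bottom strand with its 3' end pointing downstream toward position 59.
The 3' ends diverge (primer 1 extends toward position 1, primer 2 toward position 59), so the primers never converge on a shared product.

No product — the primers' 3' ends point away from each other.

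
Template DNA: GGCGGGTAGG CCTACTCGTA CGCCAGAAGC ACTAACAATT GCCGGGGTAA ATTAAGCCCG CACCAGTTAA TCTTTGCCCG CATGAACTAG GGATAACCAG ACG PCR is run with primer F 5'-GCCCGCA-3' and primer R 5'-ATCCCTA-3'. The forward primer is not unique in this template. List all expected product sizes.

The forward primer GCCCGCA matches the top strand at positions 56–62, 76–82.
The reverse primer's reverse complement is TAGGGAT, matching at positions 88–94.
Each forward site pairs with the reverse site to give a product ending at position 94: sizes 39, 19 bp.

39 bp, 19 bp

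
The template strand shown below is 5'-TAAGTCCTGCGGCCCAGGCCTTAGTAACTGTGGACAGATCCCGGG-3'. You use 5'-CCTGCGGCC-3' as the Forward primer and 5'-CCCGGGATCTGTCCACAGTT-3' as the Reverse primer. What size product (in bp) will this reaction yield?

Forward primer CCTGCGGCC is found on the top strand at positions 6–14.
Taking the reverse complement of CCCGGGATCTGTCCACAGTT gives AACTGTGGACAGATCCCGGG, found at positions 26–45 on the template; the primer anneals here to the top strand with its 3' end pointing upstream.
Product length = (reverse-primer end) − (forward-primer start) + 1 = 45 − 6 + 1 = 40 bp.

40 bp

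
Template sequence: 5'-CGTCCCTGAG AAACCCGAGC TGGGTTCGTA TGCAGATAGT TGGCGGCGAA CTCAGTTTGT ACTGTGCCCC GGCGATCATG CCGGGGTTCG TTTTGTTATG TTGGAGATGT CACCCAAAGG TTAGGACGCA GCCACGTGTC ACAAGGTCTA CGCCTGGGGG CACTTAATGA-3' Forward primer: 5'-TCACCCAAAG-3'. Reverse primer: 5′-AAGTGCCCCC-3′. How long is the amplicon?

Scanning the template, TCACCCAAAG occurs at positions 110–119; this primer anneals to the bottom strand there with its 3' end pointing downstream.
Taking the reverse complement of AAGTGCCCCC gives GGGGGCACTT, found at positions 156–165 on the template; the primer anneals here to the top strand with its 3' end pointing upstream.
The product runs from position 110 to position 165, so its length is 165 − 110 + 1 = 56 bp.

56 bp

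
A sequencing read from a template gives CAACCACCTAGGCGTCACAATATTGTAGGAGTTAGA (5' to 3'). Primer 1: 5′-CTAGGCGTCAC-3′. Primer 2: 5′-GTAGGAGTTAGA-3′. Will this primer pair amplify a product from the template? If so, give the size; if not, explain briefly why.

No product — both primers anneal to the same strand and extend in the same direction.

Primer 1 (CTAGGCGTCAC) matches the top strand at positions 8–18 (3' end points downstream).
Primer 2 (GTAGGAGTTAGA) also matches the top strand directly, at positions 25–36 — its reverse complement TCTAACTCCTAC is not present.
Both primers anneal to the bottom strand with 3' ends pointing the same way, so neither can prime synthesis back toward the other.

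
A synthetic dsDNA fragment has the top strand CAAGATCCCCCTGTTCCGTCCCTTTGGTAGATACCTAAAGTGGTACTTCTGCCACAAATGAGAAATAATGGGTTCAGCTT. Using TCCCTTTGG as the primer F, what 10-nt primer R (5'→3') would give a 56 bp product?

The forward primer binds at positions 19–27, so a 56 bp product ends at position 19 + 56 − 1 = 74.
The reverse primer anneals to the top strand over positions 65–74, i.e. to ATAATGGGTT.
Its sequence written 5'→3' is the reverse complement: AACCCATTAT.

5'-AACCCATTAT-3'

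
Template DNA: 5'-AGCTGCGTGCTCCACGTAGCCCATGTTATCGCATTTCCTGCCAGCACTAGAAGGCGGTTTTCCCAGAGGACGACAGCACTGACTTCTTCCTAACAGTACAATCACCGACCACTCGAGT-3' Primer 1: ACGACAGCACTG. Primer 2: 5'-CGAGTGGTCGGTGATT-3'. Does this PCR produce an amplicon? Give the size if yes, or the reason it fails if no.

Yes — a 46 bp product.

Primer 1 (ACGACAGCACTG) matches the top strand at positions 70–81; it acts as a forward primer.
Primer 2's reverse complement is AATCACCGACCACTCG, matching the top strand at positions 100–115; it acts as a reverse primer.
The 3' ends face each other across positions 70–115, giving a 46 bp product.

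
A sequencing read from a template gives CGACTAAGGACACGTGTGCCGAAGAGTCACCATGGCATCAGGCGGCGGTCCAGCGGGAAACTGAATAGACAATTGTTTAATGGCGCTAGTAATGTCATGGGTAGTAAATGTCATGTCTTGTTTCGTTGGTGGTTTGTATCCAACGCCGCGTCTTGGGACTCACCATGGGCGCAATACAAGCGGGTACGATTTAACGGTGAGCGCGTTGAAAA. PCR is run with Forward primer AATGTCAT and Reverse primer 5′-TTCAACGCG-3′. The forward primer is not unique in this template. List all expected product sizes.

The forward primer AATGTCAT matches the top strand at positions 91–98, 107–114.
The reverse primer's reverse complement is CGCGTTGAA, matching at positions 202–210.
Each forward site pairs with the reverse site to give a product ending at position 210: sizes 120, 104 bp.

120 bp, 104 bp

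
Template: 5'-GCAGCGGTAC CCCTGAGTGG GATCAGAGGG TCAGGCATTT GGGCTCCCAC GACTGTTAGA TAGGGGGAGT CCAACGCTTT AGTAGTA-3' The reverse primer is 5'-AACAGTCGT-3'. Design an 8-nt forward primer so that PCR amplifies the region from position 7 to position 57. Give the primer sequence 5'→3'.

The reverse primer's reverse complement ACGACTGTT matches the template at positions 49–57; the product starts at position 7.
The forward primer is identical to the top strand over positions 7–14: GTACCCCT.

5'-GTACCCCT-3'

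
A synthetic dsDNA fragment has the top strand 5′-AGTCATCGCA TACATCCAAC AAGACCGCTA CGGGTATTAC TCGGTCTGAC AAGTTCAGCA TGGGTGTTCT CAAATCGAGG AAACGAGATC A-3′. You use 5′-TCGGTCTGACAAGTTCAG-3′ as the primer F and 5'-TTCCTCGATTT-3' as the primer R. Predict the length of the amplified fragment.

Scanning the template, TCGGTCTGACAAGTTCAG occurs at positions 41–58; this primer anneals to the bottom strand there with its 3' end pointing downstream.
Reverse complement of the reverse primer: AAATCGAGGAA. This occurs on the top strand at positions 72–82.
The product runs from position 41 to position 82, so its length is 82 − 41 + 1 = 42 bp.

42 bp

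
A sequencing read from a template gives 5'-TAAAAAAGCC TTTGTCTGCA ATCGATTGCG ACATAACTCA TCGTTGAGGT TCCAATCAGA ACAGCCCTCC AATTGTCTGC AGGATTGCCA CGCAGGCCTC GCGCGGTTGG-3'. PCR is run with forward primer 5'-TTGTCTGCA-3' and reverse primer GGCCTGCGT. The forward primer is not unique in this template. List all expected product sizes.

87 bp, 26 bp

The forward primer TTGTCTGCA matches the top strand at positions 12–20, 73–81.
The reverse primer's reverse complement is ACGCAGGCC, matching at positions 90–98.
Each forward site pairs with the reverse site to give a product ending at position 98: sizes 87, 26 bp.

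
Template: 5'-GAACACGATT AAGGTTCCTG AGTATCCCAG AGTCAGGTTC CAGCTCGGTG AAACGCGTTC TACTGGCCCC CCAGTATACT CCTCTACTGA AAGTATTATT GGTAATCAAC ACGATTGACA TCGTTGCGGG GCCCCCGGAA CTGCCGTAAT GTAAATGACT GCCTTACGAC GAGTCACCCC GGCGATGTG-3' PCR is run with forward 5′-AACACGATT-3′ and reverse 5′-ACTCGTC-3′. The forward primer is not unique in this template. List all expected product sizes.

173 bp, 67 bp

The forward primer AACACGATT matches the top strand at positions 2–10, 108–116.
The reverse primer's reverse complement is GACGAGT, matching at positions 168–174.
Each forward site pairs with the reverse site to give a product ending at position 174: sizes 173, 67 bp.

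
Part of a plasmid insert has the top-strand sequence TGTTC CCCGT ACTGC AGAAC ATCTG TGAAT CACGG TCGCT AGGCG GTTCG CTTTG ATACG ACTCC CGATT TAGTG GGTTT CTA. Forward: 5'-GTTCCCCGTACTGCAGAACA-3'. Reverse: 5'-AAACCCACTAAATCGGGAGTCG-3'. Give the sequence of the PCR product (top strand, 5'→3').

Forward primer GTTCCCCGTACTGCAGAACA is found on the top strand at positions 2–21.
The reverse primer's reverse complement is CGACTCCCGATTTAGTGGGTTT, which matches the template at positions 59–80.
The product is the template from position 2 through 80 (79 bp).

5'-GTTCCCCGTACTGCAGAACATCTGTGAATCACGGTCGCTAGGCGGTTCGCTTTGATACGACTCCCGATTTAGTGGGTTT-3'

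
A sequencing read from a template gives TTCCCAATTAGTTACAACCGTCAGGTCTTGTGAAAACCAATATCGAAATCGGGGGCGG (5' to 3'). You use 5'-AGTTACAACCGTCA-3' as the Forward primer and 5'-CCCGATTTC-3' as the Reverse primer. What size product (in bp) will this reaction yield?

The forward primer matches the template at positions 10–23.
Taking the reverse complement of CCCGATTTC gives GAAATCGGG, found at positions 45–53 on the template; the primer anneals here to the top strand with its 3' end pointing upstream.
Amplicon spans positions 10–53: 44 bp.

44 bp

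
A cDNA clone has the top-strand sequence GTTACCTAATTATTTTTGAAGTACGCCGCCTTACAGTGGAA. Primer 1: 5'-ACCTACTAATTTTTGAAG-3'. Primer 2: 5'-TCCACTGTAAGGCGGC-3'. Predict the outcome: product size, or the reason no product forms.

No product — primer 1 has no binding site in the template.

Primer 1 (ACCTACTAATTTTTGAAG) does not match the top strand, and its reverse complement CTTCAAAAATTAGTAGGT does not match either.
With no annealing site for primer 1, no amplification occurs.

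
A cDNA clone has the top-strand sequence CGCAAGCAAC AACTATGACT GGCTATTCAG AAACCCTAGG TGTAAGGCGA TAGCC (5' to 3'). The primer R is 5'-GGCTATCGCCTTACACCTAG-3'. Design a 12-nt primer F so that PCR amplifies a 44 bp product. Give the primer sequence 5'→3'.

The reverse primer's reverse complement CTAGGTGTAAGGCGATAGCC matches the template at positions 36–55, so the product ends at position 55.
A 44 bp product then starts at position 55 − 44 + 1 = 12.
The forward primer is identical to the top strand there: ACTATGACTGGC.

5'-ACTATGACTGGC-3'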